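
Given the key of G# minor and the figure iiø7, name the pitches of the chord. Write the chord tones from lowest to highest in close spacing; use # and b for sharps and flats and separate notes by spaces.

A# C# E G#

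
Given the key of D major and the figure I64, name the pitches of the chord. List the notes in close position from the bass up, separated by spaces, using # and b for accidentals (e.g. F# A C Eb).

In D major, scale degree 1 is D, and the diatonic chord built there is a major triad.
Stacking thirds from D gives D-F#-A.
The figured bass 64 indicates second inversion, placing the fifth (A) in the bass: A-D-F#.

A D F#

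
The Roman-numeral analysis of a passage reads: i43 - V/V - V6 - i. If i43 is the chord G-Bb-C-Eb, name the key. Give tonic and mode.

The anchor chord is a minor seventh chord on C, labeled i43.
If C is scale degree 1 and the mode makes that degree carry a minor seventh chord, the tonic is C and the mode is minor.

C minor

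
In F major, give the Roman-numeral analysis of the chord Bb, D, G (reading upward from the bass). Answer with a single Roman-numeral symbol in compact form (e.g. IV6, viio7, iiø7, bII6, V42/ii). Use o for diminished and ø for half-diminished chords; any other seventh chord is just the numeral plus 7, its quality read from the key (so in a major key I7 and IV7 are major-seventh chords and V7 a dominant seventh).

The pitches G-Bb-D form a minor triad rooted on G.
In F major, G is the supertonic; the diatonic minor triad there is ii.
With Bb in the bass the chord is in first inversion, so the figured bass is 6.

ii6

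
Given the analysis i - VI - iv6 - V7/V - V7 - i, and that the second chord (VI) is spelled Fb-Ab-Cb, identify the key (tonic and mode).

VI is given as Fb-Ab-Cb — a major triad with root Fb.
If Fb is scale degree 6 and the mode makes that degree carry a major triad, the tonic is Ab and the mode is minor.

Ab minor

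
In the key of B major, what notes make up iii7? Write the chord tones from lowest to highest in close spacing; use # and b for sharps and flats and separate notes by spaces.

D# F# A# C#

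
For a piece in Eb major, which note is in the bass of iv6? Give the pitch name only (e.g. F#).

iv in Eb major has root Ab; the chord is Ab-Cb-Eb.
The figure 6 means first inversion — the third is in the bass.

Cb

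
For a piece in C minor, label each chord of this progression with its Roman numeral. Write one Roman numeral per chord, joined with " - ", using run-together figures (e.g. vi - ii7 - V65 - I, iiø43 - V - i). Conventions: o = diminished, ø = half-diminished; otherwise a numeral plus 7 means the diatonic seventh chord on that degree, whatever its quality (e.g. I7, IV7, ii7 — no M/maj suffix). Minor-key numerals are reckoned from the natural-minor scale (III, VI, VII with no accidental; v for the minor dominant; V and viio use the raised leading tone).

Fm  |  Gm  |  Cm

Fm has root F, degree 4 in C minor, so iv.
Gm has root G, degree 5 in C minor, so v.
Cm: root C is the tonic; minor triad there is i.

iv - v - i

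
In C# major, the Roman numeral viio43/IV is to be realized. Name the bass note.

The applied chord viio43/IV is rooted on E#: E#-G#-B-D.
The figure 43 means second inversion — the fifth is in the bass.

B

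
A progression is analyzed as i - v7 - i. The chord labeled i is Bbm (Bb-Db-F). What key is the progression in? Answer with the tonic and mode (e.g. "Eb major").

Bb minor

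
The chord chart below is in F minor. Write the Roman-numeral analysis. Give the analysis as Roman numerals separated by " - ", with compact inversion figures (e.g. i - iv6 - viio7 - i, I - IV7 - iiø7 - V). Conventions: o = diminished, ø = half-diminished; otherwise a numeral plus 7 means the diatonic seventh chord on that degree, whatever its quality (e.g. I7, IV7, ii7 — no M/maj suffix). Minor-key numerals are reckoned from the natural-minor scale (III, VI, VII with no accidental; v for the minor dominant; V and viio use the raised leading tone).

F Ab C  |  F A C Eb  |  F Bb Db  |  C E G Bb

i - V7/iv - iv64 - V7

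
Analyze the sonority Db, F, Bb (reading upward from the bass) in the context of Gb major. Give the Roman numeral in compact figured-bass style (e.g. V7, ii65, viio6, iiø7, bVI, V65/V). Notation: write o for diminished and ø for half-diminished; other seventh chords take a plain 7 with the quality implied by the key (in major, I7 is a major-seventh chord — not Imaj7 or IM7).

The pitches Bb-Db-F form a minor triad rooted on Bb.
Bb is scale degree 3 in Gb major, and a minor triad on that degree is written iii.
With Db in the bass the chord is in first inversion, so the figured bass is 6.

iii6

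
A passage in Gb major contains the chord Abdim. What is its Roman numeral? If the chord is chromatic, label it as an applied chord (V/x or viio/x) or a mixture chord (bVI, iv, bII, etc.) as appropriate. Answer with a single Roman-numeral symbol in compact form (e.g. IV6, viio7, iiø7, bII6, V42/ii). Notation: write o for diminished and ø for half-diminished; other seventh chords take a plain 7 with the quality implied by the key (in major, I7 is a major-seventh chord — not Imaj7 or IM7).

Stacked in thirds the chord is Ab-Cb-Ebb: a diminished triad on Ab.
Ab is the second degree of Gb major. This is the diminished supertonic triad, borrowed from the parallel minor.

iio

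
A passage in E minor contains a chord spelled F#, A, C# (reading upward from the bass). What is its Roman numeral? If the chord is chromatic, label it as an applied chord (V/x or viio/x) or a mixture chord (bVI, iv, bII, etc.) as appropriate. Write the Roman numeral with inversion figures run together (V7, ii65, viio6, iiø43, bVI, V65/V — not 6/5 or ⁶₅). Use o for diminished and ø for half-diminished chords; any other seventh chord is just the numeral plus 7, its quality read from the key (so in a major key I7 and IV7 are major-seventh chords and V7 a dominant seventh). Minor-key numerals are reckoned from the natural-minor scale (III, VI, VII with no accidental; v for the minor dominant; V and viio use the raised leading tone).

ii

Stacked in thirds the chord is F#-A-C#: a minor triad on F#.
F# is the second degree of E minor. This is the minor supertonic, borrowed from the parallel major (the Dorian ii).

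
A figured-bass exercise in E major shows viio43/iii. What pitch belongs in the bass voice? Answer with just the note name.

The applied chord viio43/iii is rooted on F##: F##-A#-C#-E.
The figure 43 means second inversion — the fifth is in the bass.

C#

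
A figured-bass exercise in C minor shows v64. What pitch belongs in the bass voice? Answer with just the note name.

D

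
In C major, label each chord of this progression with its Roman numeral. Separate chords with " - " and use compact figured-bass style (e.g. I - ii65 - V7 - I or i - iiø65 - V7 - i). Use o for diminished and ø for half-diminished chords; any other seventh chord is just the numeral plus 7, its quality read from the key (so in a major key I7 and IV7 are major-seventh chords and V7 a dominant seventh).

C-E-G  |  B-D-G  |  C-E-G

I - V6 - I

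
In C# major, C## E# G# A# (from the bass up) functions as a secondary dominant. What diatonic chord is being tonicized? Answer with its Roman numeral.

The chord is a dominant seventh chord on A#.
A dominant resolves down a perfect fifth: A# → D#. In C# major, D# is scale degree 2, i.e. ii.

ii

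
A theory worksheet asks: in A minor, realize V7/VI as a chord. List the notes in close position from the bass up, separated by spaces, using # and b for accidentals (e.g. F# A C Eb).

The slash means an applied dominant: we want the dominant of VI. In A minor, VI is F major, and its dominant is built on C.
Building a dominant seventh chord on C gives C-E-G-Bb.

C E G Bb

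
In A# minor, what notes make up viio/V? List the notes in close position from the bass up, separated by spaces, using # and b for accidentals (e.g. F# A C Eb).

D## F## A#

The slash marks an applied leading-tone chord: viio of V. In A# minor, V is E#, so the leading tone to it is D##, a half step below.
Building a diminished triad on D## gives D##-F##-A#.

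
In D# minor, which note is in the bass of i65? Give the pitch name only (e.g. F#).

i in D# minor has root D#; the chord is D#-F#-A#-C#.
The figure 65 means first inversion — the third is in the bass.

F#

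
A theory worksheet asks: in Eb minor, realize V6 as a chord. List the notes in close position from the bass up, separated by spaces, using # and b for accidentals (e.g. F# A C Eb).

D F Bb

In Eb minor, the dominant is Bb. The dominant is major (leading tone raised), so V is a major triad.
Stacking thirds from Bb gives Bb-D-F.
The figured bass 6 indicates first inversion, placing the third (D) in the bass: D-F-Bb.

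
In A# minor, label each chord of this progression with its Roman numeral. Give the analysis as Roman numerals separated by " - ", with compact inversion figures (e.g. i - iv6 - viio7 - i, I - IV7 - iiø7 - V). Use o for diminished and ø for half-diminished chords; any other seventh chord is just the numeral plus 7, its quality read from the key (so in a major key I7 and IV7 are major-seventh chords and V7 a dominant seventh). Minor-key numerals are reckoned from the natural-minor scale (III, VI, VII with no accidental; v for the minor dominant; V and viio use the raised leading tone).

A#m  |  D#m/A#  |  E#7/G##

A#m has root A#, degree 1 in A# minor, so i.
D#m/A#: root D# is the subdominant; minor triad there is iv64.
E#7/G##: root E# is the dominant; dominant seventh chord there is V65.

i - iv64 - V65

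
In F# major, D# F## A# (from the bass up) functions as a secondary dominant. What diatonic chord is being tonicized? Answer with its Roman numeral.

ii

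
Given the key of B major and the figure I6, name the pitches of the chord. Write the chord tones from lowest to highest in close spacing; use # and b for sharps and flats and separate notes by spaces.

D# F# B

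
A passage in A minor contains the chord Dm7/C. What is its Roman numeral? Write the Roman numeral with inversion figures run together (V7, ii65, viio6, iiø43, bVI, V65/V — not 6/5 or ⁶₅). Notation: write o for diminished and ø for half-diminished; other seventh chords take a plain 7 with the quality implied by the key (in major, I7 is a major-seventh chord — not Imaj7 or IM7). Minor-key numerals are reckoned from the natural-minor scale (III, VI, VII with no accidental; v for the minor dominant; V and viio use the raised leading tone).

The pitches D-F-A-C form a minor seventh chord rooted on D.
D is scale degree 4 in A minor, and a minor seventh chord on that degree is written iv7.
With C in the bass the chord is in third inversion, so the figured bass is 42.

iv42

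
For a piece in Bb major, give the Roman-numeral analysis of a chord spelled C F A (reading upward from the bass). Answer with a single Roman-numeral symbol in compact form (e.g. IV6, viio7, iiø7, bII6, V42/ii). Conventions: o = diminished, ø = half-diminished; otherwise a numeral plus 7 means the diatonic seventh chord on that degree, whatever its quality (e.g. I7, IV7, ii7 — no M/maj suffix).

Stacked in thirds the chord is F-A-C: a major triad on F.
In Bb major, F is the dominant; the diatonic major triad there is V.
With C in the bass the chord is in second inversion, so the figured bass is 64.

V64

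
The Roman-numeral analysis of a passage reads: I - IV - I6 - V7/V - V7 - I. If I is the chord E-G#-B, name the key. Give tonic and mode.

E major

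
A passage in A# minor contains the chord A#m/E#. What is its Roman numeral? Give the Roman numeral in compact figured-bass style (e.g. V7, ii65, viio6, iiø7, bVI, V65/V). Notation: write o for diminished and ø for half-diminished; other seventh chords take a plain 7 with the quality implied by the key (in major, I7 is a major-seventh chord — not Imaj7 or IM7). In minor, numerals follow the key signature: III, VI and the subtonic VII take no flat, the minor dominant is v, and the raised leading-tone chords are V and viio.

i64

The pitches A#-C#-E# form a minor triad rooted on A#.
In A# minor, A# is the tonic; the diatonic minor triad there is i.
With E# in the bass the chord is in second inversion, so the figured bass is 64.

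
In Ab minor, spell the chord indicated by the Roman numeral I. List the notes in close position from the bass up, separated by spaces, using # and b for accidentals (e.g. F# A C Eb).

I is the major tonic (Picardy third), borrowed from the parallel major. In Ab minor that root is Ab.
So the chord is Ab-C-Eb.

Ab C Eb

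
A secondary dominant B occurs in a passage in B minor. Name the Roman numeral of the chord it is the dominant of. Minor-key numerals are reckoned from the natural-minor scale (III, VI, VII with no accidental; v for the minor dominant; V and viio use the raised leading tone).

iv

The chord is a major triad on B.
A dominant resolves down a perfect fifth: B → E. In B minor, E is scale degree 4, i.e. iv.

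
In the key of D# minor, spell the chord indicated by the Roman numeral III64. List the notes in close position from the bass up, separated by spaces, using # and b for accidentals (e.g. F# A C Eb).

In D# minor, scale degree 3 is F#, and the diatonic chord built there is a major triad.
That chord is spelled F#-A#-C#.
With the 64 figure the chord is in second inversion; from the bass C# upward in close position it reads C#-F#-A#.

C# F# A#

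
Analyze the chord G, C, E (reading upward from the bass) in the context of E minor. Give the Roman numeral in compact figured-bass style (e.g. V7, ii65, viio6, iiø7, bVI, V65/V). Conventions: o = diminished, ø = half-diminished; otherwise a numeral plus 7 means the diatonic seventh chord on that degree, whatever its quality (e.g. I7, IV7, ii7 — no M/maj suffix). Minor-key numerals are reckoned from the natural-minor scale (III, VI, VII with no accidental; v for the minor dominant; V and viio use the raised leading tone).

VI64

Stacked in thirds the chord is C-E-G: a major triad on C.
C is scale degree 6 in E minor, and a major triad on that degree is written VI.
With G in the bass the chord is in second inversion, so the figured bass is 64.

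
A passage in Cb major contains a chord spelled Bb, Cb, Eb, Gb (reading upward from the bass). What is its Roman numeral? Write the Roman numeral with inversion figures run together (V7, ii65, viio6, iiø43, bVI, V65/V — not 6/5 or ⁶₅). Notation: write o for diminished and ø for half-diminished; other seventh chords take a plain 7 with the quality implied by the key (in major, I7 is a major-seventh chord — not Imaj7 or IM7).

I42

Stacked in thirds the chord is Cb-Eb-Gb-Bb: a major seventh chord on Cb.
Cb is scale degree 1 in Cb major, and a major seventh chord on that degree is written I7.
With Bb in the bass the chord is in third inversion, so the figured bass is 42.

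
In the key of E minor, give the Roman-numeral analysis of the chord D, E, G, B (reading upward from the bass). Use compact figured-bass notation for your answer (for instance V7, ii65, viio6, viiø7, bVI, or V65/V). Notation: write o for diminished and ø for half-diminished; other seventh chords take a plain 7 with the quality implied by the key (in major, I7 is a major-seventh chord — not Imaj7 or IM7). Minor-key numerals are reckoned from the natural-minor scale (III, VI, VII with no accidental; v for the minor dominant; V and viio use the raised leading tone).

i42

Stacked in thirds the chord is E-G-B-D: a minor seventh chord on E.
In E minor, E is the tonic; the diatonic minor seventh chord there is i7.
With D in the bass the chord is in third inversion, so the figured bass is 42.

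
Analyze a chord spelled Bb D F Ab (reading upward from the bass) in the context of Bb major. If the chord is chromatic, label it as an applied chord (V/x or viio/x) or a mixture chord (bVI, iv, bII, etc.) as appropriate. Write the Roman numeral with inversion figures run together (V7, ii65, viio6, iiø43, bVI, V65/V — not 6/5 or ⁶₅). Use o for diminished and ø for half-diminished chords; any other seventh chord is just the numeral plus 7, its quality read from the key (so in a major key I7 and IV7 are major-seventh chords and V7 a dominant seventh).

V7/IV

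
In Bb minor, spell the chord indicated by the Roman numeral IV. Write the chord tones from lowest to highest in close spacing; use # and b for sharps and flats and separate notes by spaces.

Scale degree 4 in Bb minor is Eb; here the chord built on it is altered to a major triad. IV is the major subdominant, borrowed from the parallel major.
So the chord is Eb-G-Bb, a major triad.

Eb G Bb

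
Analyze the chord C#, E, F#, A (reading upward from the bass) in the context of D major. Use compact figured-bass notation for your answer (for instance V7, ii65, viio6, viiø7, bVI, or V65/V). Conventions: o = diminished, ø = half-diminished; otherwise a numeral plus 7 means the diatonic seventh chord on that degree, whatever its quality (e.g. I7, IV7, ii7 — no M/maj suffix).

iii43

Stacked in thirds the chord is F#-A-C#-E: a minor seventh chord on F#.
F# is scale degree 3 in D major, and a minor seventh chord on that degree is written iii7.
With C# in the bass the chord is in second inversion, so the figured bass is 43.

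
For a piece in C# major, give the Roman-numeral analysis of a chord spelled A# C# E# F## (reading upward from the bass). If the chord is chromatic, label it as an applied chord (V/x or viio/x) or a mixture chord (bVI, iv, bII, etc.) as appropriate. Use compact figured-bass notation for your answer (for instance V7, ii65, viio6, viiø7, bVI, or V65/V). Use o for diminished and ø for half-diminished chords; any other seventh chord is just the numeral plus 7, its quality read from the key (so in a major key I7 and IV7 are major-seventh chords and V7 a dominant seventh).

viiø65/V

Stacked in thirds the chord is F##-A#-C#-E#: a half-diminished seventh chord on F##.
F## sits a half step below G# (V in C# major); a diminished chord there is the applied leading-tone chord of V.
With A# in the bass the chord is in first inversion, so the figured bass is 65.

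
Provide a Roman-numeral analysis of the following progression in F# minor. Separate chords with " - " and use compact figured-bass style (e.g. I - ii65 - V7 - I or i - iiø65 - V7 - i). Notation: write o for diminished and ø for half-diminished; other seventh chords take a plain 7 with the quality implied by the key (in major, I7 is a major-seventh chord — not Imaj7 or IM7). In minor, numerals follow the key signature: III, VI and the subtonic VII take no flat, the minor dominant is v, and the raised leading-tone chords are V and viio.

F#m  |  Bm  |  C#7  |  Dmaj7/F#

i - iv - V7 - VI65

F#m: root F# is the tonic; minor triad there is i.
Bm: root B is the subdominant; minor triad there is iv.
C#7 has root C#, degree 5 in F# minor, so V7.
Dmaj7/F#: root D is the submediant; major seventh chord there is VI65.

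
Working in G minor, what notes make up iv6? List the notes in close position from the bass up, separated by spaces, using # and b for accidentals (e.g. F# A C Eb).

Eb G C

In G minor, the subdominant is C, and the diatonic chord built there is a minor triad.
That chord is spelled C-Eb-G.
The figured bass 6 indicates first inversion, placing the third (Eb) in the bass: Eb-G-C.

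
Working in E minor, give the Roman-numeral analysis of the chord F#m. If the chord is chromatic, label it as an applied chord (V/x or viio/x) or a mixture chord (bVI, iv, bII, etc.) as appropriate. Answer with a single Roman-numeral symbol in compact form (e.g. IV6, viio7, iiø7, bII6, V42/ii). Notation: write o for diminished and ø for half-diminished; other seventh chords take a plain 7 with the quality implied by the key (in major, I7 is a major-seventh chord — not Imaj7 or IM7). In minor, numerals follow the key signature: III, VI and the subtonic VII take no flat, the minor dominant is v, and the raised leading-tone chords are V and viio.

The pitches F#-A-C# form a minor triad rooted on F#.
F# is the second degree of E minor. This is the minor supertonic, borrowed from the parallel major (the Dorian ii).

ii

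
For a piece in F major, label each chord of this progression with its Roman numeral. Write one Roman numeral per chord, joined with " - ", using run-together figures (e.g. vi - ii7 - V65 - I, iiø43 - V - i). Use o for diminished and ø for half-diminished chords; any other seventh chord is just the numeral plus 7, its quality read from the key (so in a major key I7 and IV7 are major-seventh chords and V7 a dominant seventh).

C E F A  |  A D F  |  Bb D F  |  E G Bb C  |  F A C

I43 - vi64 - IV - V65 - I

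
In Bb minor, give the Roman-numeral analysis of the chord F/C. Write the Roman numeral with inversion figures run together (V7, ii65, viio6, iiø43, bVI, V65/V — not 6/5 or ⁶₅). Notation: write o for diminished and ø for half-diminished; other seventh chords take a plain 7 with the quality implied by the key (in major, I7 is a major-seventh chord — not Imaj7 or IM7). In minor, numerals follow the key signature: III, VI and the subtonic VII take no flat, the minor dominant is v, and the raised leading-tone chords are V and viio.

V64

Stacked in thirds the chord is F-A-C: a major triad on F.
F is scale degree 5 in Bb minor, and a major triad on that degree is written V.
With C in the bass the chord is in second inversion, so the figured bass is 64.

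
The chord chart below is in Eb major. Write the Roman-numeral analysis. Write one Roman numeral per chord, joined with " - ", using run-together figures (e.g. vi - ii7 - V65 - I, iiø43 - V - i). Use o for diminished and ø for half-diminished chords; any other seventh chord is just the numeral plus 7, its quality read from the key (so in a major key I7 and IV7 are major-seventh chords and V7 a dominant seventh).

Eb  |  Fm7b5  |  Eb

Eb: root Eb is the tonic; major triad there is I.
Fm7b5: half-diminished seventh chord on F — chromatic; iiø7 (borrowed from the parallel minor).
Eb: major triad on Eb = scale degree 1 → I.

I - iiø7 - I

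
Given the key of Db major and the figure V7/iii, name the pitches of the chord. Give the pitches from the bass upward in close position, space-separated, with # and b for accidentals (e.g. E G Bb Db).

The slash means an applied dominant: we want the dominant of iii. In Db major, iii is F minor, and its dominant is built on C.
Building a dominant seventh chord on C gives C-E-G-Bb.

C E G Bb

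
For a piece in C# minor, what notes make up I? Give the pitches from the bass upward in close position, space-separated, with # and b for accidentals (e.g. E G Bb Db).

C# E# G#

Scale degree 1 in C# minor is C#; here the chord built on it is altered to a major triad. I is the major tonic (Picardy third), borrowed from the parallel major.
So the chord is C#-E#-G#.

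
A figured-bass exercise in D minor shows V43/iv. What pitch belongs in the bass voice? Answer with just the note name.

A

The applied chord V43/iv is rooted on D: D-F#-A-C.
The figure 43 means second inversion — the fifth is in the bass.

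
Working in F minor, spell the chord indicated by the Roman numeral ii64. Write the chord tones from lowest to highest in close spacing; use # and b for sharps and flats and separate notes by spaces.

D G Bb

Scale degree 2 in F minor is G; here the chord built on it is altered to a minor triad. ii64 is the minor supertonic, borrowed from the parallel major (the Dorian ii).
So the chord is G-Bb-D.
The figured bass 64 indicates second inversion, placing the fifth (D) in the bass: D-G-Bb.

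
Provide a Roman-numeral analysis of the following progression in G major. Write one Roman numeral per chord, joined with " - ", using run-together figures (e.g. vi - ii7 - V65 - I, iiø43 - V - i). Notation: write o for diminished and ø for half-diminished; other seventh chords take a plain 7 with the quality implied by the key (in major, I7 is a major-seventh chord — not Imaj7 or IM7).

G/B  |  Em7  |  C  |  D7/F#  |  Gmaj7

I6 - vi7 - IV - V65 - I7

G/B: major triad on G = scale degree 1 → I6.
Em7: root E is the submediant; minor seventh chord there is vi7.
C: root C is the subdominant; major triad there is IV.
D7/F#: dominant seventh chord on D = scale degree 5 → V65.
Gmaj7: root G is the tonic; major seventh chord there is I7.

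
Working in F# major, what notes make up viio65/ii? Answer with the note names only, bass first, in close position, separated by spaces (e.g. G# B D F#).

A# C# E F##

viio65/ii is a secondary leading-tone chord. The target ii is G# in F# major; the applied chord is rooted a semitone below, on F##.
Building a fully diminished seventh chord on F## gives F##-A#-C#-E.
The figured bass 65 indicates first inversion, placing the third (A#) in the bass: A#-C#-E-F##.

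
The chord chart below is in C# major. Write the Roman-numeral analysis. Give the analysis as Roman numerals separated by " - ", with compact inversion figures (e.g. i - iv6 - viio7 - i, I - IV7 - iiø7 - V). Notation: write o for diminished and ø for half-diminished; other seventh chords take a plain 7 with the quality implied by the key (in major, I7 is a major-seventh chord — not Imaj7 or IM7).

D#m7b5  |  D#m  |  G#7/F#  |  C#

iiø7 - ii - V42 - I

D#m7b5: D# with this quality isn't in the key; it's iiø7, borrowed from the parallel minor.
D#m: minor triad on D# = scale degree 2 → ii.
G#7/F#: dominant seventh chord on G# = scale degree 5 → V42.
C#: root C# is the tonic; major triad there is I.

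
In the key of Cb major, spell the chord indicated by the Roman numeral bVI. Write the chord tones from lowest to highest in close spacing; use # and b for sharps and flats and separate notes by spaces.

Scale degree 6 in Cb major is Ab; lowering it a half step gives Abb. bVI is a major triad on the lowered sixth degree, borrowed from the parallel minor.
So the chord is Abb-Cb-Ebb.

Abb Cb Ebb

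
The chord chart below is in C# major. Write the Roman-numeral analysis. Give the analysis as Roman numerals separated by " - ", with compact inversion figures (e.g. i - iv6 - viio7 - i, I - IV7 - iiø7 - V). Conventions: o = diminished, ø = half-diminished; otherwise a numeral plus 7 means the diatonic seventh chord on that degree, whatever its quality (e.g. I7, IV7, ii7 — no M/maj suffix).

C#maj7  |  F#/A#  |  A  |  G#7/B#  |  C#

C#maj7: major seventh chord on C# = scale degree 1 → I7.
F#/A#: major triad on F# = scale degree 4 → IV6.
A: major triad on A — chromatic; bVI (borrowed from the parallel minor).
G#7/B#: dominant seventh chord on G# = scale degree 5 → V65.
C#: major triad on C# = scale degree 1 → I.

I7 - IV6 - bVI - V65 - I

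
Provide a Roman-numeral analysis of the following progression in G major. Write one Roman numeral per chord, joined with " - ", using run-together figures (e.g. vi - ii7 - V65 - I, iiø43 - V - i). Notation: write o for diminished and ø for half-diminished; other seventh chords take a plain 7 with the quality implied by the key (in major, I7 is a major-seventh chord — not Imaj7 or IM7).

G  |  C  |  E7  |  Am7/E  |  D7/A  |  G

G has root G, degree 1 in G major, so I.
C: root C is the subdominant; major triad there is IV.
E7 is the secondary dominant of ii (dominant seventh chord on E): V7/ii.
Am7/E: root A is the supertonic; minor seventh chord there is ii43.
D7/A has root D, degree 5 in G major, so V43.
G: root G is the tonic; major triad there is I.

I - IV - V7/ii - ii43 - V43 - I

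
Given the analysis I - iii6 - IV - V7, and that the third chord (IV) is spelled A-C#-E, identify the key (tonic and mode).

The anchor chord is a major triad on A, labeled IV.
Counting down 3 scale steps from A places the tonic on E; a major triad on degree 4 is diatonic only in major.

E major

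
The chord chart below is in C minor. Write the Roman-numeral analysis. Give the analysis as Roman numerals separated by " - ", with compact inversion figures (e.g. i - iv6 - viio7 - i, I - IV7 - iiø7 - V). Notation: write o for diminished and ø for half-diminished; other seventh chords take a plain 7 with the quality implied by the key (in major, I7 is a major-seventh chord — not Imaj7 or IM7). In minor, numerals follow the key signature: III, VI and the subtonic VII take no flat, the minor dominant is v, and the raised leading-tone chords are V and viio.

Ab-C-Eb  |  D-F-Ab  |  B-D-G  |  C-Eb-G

VI - iio - V6 - i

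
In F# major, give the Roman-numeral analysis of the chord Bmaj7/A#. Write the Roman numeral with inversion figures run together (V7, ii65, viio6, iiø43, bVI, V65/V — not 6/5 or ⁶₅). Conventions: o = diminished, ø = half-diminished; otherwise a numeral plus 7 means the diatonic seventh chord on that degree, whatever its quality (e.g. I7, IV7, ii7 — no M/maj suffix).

IV42

The pitches B-D#-F#-A# form a major seventh chord rooted on B.
B is scale degree 4 in F# major, and a major seventh chord on that degree is written IV7.
With A# in the bass the chord is in third inversion, so the figured bass is 42.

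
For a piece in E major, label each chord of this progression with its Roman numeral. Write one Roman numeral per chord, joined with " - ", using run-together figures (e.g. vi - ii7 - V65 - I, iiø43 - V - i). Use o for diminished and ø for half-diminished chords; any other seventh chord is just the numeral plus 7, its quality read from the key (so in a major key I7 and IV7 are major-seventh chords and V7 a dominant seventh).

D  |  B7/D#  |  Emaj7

bVII - V65 - I7

D: D with this quality isn't in the key; it's bVII, borrowed from the parallel minor.
B7/D#: dominant seventh chord on B = scale degree 5 → V65.
Emaj7 has root E, degree 1 in E major, so I7.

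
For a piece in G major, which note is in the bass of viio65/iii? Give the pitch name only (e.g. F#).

C#

The applied chord viio65/iii is rooted on A#: A#-C#-E-G.
The figure 65 means first inversion — the third is in the bass.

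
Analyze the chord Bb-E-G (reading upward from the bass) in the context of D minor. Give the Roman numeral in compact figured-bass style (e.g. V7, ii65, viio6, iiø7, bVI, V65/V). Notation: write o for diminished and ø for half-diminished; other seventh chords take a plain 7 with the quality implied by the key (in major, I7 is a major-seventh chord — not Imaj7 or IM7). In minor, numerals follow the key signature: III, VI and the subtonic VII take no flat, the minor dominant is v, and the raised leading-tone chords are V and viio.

The pitches E-G-Bb form a diminished triad rooted on E.
In D minor, E is the supertonic; the diatonic diminished triad there is iio.
With Bb in the bass the chord is in second inversion, so the figured bass is 64.

iio64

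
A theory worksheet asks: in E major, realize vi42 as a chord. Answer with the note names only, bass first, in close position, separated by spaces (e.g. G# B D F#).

B C# E G#

The numeral's case and figure indicate a minor seventh chord. In E major its root, the submediant, is C#.
That chord is spelled C#-E-G#-B.
The figured bass 42 indicates third inversion, placing the seventh (B) in the bass: B-C#-E-G#.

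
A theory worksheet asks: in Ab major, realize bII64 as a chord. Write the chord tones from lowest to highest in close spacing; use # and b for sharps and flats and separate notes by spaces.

bII64 is the Neapolitan chord — a major triad on the lowered second degree. In Ab major that root is Bbb.
So the chord is Bbb-Db-Fb.
The figured bass 64 indicates second inversion, placing the fifth (Fb) in the bass: Fb-Bbb-Db.

Fb Bbb Db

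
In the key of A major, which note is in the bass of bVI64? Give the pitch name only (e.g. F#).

C

bVI in A major has root F; the chord is F-A-C.
The figure 64 means second inversion — the fifth is in the bass.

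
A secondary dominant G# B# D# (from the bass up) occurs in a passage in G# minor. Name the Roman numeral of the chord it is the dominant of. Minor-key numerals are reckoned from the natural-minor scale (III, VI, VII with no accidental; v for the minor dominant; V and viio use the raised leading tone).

iv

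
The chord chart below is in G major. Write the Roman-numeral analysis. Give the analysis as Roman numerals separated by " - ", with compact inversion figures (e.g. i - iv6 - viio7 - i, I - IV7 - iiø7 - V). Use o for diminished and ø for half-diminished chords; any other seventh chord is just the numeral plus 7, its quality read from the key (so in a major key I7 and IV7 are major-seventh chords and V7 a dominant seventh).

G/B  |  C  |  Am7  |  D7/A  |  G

I6 - IV - ii7 - V43 - I

G/B: root G is the tonic; major triad there is I6.
C: root C is the subdominant; major triad there is IV.
Am7: minor seventh chord on A = scale degree 2 → ii7.
D7/A: root D is the dominant; dominant seventh chord there is V43.
G: root G is the tonic; major triad there is I.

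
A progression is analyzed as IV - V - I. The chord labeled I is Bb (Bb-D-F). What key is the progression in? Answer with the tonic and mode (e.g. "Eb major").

The anchor chord is a major triad on Bb, labeled I.
If Bb is scale degree 1 and the mode makes that degree carry a major triad, the tonic is Bb and the mode is major.

Bb major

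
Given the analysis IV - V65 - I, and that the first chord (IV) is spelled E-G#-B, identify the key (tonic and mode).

B major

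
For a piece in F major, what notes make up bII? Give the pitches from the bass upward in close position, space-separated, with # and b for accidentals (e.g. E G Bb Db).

Gb Bb Db

Scale degree 2 in F major is G; lowering it a half step gives Gb. bII is the Neapolitan chord — a major triad on the lowered second degree.
So the chord is Gb-Bb-Db, a major triad.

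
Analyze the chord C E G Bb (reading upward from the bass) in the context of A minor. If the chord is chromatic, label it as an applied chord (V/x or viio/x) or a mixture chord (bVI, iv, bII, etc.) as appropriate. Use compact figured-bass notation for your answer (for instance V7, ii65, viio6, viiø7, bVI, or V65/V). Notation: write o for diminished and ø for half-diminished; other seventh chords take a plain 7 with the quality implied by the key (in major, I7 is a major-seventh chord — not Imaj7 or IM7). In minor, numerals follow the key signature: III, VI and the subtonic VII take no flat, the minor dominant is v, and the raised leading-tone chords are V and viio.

V7/VI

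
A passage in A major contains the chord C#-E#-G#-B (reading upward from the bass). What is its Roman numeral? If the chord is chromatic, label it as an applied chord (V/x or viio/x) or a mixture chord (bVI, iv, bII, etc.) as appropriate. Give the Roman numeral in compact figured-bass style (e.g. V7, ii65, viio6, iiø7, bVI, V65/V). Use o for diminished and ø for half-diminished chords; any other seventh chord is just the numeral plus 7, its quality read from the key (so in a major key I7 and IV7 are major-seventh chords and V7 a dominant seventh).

Stacked in thirds the chord is C#-E#-G#-B: a dominant seventh chord on C#.
C# is not a diatonic chord root with this quality in A major, but it lies a perfect fifth above F# (vi), so the chord functions as an applied dominant of vi.

V7/vi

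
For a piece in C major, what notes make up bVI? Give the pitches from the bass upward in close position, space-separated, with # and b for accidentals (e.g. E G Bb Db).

Ab C Eb

bVI is a major triad on the lowered sixth degree, borrowed from the parallel minor. In C major that root is Ab.
So the chord is Ab-C-Eb, a major triad.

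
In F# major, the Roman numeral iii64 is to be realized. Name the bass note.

iii in F# major has root A#; the chord is A#-C#-E#.
The figure 64 means second inversion — the fifth is in the bass.

E#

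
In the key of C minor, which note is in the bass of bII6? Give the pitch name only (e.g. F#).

F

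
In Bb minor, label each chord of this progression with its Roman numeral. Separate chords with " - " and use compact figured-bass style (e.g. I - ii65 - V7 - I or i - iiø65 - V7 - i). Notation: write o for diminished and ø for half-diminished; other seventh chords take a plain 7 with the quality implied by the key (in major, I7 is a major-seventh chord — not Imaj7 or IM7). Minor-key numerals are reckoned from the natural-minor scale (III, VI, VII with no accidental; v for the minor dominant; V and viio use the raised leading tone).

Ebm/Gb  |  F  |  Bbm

iv6 - V - i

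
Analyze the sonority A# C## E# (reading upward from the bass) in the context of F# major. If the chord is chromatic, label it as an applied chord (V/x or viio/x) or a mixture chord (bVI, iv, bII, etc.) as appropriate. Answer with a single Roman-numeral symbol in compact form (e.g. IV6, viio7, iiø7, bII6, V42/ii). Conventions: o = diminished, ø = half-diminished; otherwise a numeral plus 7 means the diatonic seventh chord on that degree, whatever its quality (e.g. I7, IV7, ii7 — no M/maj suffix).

The pitches A#-C##-E# form a major triad rooted on A#.
A# is not a diatonic chord root with this quality in F# major, but it lies a perfect fifth above D# (vi), so the chord functions as an applied dominant of vi.

V/vi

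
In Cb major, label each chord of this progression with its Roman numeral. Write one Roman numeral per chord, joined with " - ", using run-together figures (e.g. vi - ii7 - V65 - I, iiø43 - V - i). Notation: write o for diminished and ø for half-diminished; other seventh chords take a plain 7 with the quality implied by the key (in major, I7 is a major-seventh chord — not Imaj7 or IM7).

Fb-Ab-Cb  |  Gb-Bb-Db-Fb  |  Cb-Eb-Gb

IV - V7 - I

Fb-Ab-Cb has root Fb, degree 4 in Cb major, so IV.
Gb-Bb-Db-Fb: root Gb is the dominant; dominant seventh chord there is V7.
Cb-Eb-Gb has root Cb, degree 1 in Cb major, so I.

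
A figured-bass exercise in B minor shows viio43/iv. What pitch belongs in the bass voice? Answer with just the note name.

A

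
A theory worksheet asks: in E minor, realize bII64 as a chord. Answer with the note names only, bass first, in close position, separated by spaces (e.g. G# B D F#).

C F A

bII64 is the Neapolitan chord — a major triad on the lowered second degree. In E minor that root is F.
So the chord is F-A-C, a major triad.
With the 64 figure the chord is in second inversion; from the bass C upward in close position it reads C-F-A.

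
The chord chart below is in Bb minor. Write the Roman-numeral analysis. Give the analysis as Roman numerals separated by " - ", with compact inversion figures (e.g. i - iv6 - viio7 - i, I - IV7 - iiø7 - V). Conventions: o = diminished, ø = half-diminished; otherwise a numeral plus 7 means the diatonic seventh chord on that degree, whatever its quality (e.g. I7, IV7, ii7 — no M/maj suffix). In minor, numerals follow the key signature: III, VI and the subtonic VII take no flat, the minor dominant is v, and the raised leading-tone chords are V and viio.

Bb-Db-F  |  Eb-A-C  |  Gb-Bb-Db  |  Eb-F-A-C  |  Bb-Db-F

i - viio64 - VI - V42 - i

Bb-Db-F: minor triad on Bb = scale degree 1 → i.
Eb-A-C has root A, degree 7 in Bb minor, so viio64.
Gb-Bb-Db has root Gb, degree 6 in Bb minor, so VI.
Eb-F-A-C: root F is the dominant; dominant seventh chord there is V42.
Bb-Db-F: root Bb is the tonic; minor triad there is i.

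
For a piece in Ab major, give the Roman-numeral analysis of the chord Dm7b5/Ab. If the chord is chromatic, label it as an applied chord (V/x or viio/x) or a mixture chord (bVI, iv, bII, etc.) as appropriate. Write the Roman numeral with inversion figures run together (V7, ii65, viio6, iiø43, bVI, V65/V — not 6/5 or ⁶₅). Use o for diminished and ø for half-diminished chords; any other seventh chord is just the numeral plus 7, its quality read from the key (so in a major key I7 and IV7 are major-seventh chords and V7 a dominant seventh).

viiø43/V

The pitches D-F-Ab-C form a half-diminished seventh chord rooted on D.
D sits a half step below Eb (V in Ab major); a diminished chord there is the applied leading-tone chord of V.
With Ab in the bass the chord is in second inversion, so the figured bass is 43.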